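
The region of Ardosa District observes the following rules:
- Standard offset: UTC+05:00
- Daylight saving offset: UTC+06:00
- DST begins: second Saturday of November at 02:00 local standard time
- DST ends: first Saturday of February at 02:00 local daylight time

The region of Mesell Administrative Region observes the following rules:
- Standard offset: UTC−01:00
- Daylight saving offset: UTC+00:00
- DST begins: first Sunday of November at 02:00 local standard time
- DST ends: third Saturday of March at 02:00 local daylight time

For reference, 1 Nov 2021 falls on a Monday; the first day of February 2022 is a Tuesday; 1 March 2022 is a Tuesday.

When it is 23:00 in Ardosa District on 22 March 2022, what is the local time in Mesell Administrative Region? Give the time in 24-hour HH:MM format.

17:00

1 November 2021 is a Monday, so the first Saturday is November 6 and the second is November 13.
1 February 2022 is a Tuesday, so the first Saturday is February 5.
22 March 2022 is outside the daylight-saving period (13 November 2021 – 5 February 2022), so Ardosa District is on standard time, UTC+05:00.
23:00 Ardosa District − 5h = 18:00 UTC.
1 November 2021 is a Monday, so the first Sunday is November 7.
1 March 2022 is a Tuesday, so the first Saturday is March 5 and the third is March 19.
At the standard offset (UTC−01:00), 18:00 UTC − 1h = 17:00 Mesell Administrative Region standard time.
Daylight saving runs 7 November 2021 – 19 March 2022; the standard-time date in Mesell Administrative Region, 22 March 2022, is outside that window, so Mesell Administrative Region is on standard time at UTC−01:00.
18:00 UTC − 1h = 17:00 Mesell Administrative Region.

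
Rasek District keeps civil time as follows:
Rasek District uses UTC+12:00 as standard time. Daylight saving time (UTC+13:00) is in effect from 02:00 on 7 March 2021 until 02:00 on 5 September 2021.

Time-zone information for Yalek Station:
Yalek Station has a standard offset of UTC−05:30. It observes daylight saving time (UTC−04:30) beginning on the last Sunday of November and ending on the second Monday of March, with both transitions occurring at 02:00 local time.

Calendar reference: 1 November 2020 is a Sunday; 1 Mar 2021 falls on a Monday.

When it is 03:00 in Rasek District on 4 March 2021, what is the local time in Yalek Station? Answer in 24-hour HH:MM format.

4 March 2021 does not fall between 7 March and 5 September, so daylight saving is not in effect and Rasek District is at UTC+12:00.
03:00 Rasek District − 12h = 15:00 UTC (rolling into the previous day, 3 March 2021).
1 November 2020 is a Sunday, so Sundays fall on 1, 8, 15, 22, 29; the last is November 29.
1 March 2021 is a Monday, so the first Monday is March 1 and the second is March 8.
At the standard offset (UTC−05:30), 15:00 UTC − 5h30m = 09:30 Yalek Station standard time.
Daylight saving runs 29 November 2020 – 8 March 2021; the standard-time date in Yalek Station, 3 March 2021, is inside that window, so Yalek Station is at UTC−04:30.
15:00 UTC − 4h30m = 10:30 Yalek Station.

10:30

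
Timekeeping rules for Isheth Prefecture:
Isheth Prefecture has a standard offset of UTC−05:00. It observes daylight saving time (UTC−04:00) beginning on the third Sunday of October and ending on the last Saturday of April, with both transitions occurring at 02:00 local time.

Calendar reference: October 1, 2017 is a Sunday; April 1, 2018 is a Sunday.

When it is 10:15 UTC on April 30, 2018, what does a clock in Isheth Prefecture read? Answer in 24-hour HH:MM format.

05:15

1 October 2017 is a Sunday, so the first Sunday is October 1 and the third is October 15.
1 April 2018 is a Sunday, so Saturdays fall on 7, 14, 21, 28; the last is April 28.
At the standard offset (UTC−05:00), 10:15 UTC − 5h = 05:15 Isheth Prefecture standard time.
Daylight saving runs 15 October 2017 – 28 April 2018; the standard-time date in Isheth Prefecture, April 30, 2018, is outside that window, so Isheth Prefecture is on standard time at UTC−05:00.
10:15 UTC − 5h = 05:15 local.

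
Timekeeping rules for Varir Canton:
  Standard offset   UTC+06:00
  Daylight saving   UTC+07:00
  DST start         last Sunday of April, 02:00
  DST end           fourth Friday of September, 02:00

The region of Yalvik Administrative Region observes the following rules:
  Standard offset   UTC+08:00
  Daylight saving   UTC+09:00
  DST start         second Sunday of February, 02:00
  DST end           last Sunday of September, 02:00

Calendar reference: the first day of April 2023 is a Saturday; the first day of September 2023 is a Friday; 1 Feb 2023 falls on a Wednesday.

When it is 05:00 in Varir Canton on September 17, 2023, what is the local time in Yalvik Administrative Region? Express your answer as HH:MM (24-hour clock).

1 April 2023 is a Saturday, so Sundays fall on 2, 9, 16, 23, 30; the last is April 30.
1 September 2023 is a Friday, so the first Friday is September 1 and the fourth is September 22.
September 17, 2023 falls between 30 April and 22 September, so daylight saving is in effect and Varir Canton is at UTC+07:00.
05:00 Varir Canton − 7h = 22:00 UTC (rolling into the previous day, 16 September 2023).
1 February 2023 is a Wednesday, so the first Sunday is February 5 and the second is February 12.
1 September 2023 is a Friday, so Sundays fall on 3, 10, 17, 24; the last is September 24.
At the standard offset (UTC+08:00), 22:00 UTC + 8h = 06:00 Yalvik Administrative Region standard time (rolling into the next day, 17 September 2023).
Daylight saving runs 12 February – 24 September; the standard-time date in Yalvik Administrative Region, September 17, 2023, is inside that window, so Yalvik Administrative Region is at UTC+09:00.
22:00 UTC + 9h = 07:00 Yalvik Administrative Region (rolling into the next day, 17 September 2023).

07:00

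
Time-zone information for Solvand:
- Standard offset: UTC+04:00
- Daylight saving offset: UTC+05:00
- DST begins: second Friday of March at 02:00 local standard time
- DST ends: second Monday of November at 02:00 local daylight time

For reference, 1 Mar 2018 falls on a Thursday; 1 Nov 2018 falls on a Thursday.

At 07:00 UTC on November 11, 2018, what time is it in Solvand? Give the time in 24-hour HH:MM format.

1 March 2018 is a Thursday, so the first Friday is March 2 and the second is March 9.
1 November 2018 is a Thursday, so the first Monday is November 5 and the second is November 12.
At the standard offset (UTC+04:00), 07:00 UTC + 4h = 11:00 Solvand standard time.
The standard-time date in Solvand, November 11, 2018, falls between 9 March and 12 November, so daylight saving is in effect and Solvand is at UTC+05:00.
07:00 UTC + 5h = 12:00 local.

12:00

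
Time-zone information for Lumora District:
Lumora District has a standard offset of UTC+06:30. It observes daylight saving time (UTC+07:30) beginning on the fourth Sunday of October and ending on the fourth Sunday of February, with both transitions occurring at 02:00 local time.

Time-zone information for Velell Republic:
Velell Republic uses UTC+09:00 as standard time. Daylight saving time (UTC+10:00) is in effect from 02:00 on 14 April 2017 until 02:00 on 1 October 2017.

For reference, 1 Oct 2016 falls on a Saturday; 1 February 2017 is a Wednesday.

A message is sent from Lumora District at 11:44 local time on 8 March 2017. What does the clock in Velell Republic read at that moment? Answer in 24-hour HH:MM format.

14:14

1 October 2016 is a Saturday, so the first Sunday is October 2 and the fourth is October 23.
1 February 2017 is a Wednesday, so the first Sunday is February 5 and the fourth is February 26.
8 March 2017 does not fall between 23 October 2016 and 26 February 2017, so daylight saving is not in effect and Lumora District is at UTC+06:30.
11:44 Lumora District − 6h30m = 05:14 UTC.
At the standard offset (UTC+09:00), 05:14 UTC + 9h = 14:14 Velell Republic standard time.
The standard-time date in Velell Republic, 8 March 2017, is outside the daylight-saving period (14 April – 1 October), so Velell Republic is on standard time, UTC+09:00.
05:14 UTC + 9h = 14:14 Velell Republic.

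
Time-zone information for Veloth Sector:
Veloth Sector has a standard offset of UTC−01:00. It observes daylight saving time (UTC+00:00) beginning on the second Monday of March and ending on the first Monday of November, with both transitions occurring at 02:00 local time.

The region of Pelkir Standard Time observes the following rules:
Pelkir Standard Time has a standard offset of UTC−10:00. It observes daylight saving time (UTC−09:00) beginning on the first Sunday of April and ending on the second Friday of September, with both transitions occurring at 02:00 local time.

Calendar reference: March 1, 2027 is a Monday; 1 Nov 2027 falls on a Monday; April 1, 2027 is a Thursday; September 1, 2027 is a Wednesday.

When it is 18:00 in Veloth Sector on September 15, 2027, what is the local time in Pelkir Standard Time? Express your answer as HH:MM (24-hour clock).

1 March 2027 is a Monday, so the first Monday is March 1 and the second is March 8.
1 November 2027 is a Monday, so the first Monday is November 1.
September 15, 2027 lies within the daylight-saving period (8 March – 1 November), so Veloth Sector is on daylight time, UTC+00:00.
18:00 Veloth Sector − 0h = 18:00 UTC.
1 April 2027 is a Thursday, so the first Sunday is April 4.
1 September 2027 is a Wednesday, so the first Friday is September 3 and the second is September 10.
At the standard offset (UTC−10:00), 18:00 UTC − 10h = 08:00 Pelkir Standard Time standard time.
Daylight saving runs 4 April – 10 September; the standard-time date in Pelkir Standard Time, September 15, 2027, is outside that window, so Pelkir Standard Time is on standard time at UTC−10:00.
18:00 UTC − 10h = 08:00 Pelkir Standard Time.

08:00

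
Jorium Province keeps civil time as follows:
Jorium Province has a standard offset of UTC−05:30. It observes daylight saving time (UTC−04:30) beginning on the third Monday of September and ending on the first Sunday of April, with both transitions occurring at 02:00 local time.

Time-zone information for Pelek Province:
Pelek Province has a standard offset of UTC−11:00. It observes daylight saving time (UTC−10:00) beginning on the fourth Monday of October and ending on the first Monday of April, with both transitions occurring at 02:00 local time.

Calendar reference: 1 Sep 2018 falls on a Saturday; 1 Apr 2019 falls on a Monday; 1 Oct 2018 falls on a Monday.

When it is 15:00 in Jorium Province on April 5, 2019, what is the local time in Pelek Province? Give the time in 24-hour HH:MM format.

1 September 2018 is a Saturday, so the first Monday is September 3 and the third is September 17.
1 April 2019 is a Monday, so the first Sunday is April 7.
Daylight saving runs 17 September 2018 – 7 April 2019; April 5, 2019 is inside that window, so Jorium Province is at UTC−04:30.
15:00 Jorium Province + 4h30m = 19:30 UTC.
1 October 2018 is a Monday, so the first Monday is October 1 and the fourth is October 22.
1 April 2019 is a Monday, so the first Monday is April 1.
At the standard offset (UTC−11:00), 19:30 UTC − 11h = 08:30 Pelek Province standard time.
Daylight saving runs 22 October 2018 – 1 April 2019; the standard-time date in Pelek Province, April 5, 2019, is outside that window, so Pelek Province is on standard time at UTC−11:00.
19:30 UTC − 11h = 08:30 Pelek Province.

08:30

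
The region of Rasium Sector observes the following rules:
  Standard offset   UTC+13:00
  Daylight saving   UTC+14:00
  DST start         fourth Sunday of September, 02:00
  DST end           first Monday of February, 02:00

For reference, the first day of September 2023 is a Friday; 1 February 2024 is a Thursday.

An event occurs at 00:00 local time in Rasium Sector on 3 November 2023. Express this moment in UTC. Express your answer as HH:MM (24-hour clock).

10:00

1 September 2023 is a Friday, so the first Sunday is September 3 and the fourth is September 24.
1 February 2024 is a Thursday, so the first Monday is February 5.
Daylight saving runs 24 September 2023 – 5 February 2024; 3 November 2023 is inside that window, so Rasium Sector is at UTC+14:00.
00:00 local − 14h = 10:00 UTC (rolling into the previous day, 2 November 2023).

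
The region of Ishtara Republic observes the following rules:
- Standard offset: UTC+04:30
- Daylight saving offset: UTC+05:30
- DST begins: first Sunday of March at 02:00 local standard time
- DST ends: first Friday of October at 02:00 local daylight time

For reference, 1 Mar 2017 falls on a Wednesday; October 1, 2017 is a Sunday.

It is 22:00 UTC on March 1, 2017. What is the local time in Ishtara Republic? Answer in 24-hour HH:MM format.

1 March 2017 is a Wednesday, so the first Sunday is March 5.
1 October 2017 is a Sunday, so the first Friday is October 6.
At the standard offset (UTC+04:30), 22:00 UTC + 4h30m = 02:30 Ishtara Republic standard time (rolling into the next day, 2 March 2017).
Daylight saving runs 5 March – 6 October; the standard-time date in Ishtara Republic, March 2, 2017, is outside that window, so Ishtara Republic is on standard time at UTC+04:30.
22:00 UTC + 4h30m = 02:30 local (rolling into the next day, 2 March 2017).

02:30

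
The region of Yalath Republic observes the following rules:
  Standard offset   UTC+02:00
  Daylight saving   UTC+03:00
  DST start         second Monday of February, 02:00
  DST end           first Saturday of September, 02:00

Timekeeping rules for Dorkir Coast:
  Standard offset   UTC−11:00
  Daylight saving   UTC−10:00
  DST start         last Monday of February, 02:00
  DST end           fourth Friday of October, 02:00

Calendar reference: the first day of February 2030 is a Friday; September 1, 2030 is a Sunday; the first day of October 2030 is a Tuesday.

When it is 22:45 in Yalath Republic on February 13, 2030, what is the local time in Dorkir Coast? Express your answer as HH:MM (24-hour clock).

1 February 2030 is a Friday, so the first Monday is February 4 and the second is February 11.
1 September 2030 is a Sunday, so the first Saturday is September 7.
February 13, 2030 lies within the daylight-saving period (11 February – 7 September), so Yalath Republic is on daylight time, UTC+03:00.
22:45 Yalath Republic − 3h = 19:45 UTC.
1 February 2030 is a Friday, so Mondays fall on 4, 11, 18, 25; the last is February 25.
1 October 2030 is a Tuesday, so the first Friday is October 4 and the fourth is October 25.
At the standard offset (UTC−11:00), 19:45 UTC − 11h = 08:45 Dorkir Coast standard time.
Daylight saving runs 25 February – 25 October; the standard-time date in Dorkir Coast, February 13, 2030, is outside that window, so Dorkir Coast is on standard time at UTC−11:00.
19:45 UTC − 11h = 08:45 Dorkir Coast.

08:45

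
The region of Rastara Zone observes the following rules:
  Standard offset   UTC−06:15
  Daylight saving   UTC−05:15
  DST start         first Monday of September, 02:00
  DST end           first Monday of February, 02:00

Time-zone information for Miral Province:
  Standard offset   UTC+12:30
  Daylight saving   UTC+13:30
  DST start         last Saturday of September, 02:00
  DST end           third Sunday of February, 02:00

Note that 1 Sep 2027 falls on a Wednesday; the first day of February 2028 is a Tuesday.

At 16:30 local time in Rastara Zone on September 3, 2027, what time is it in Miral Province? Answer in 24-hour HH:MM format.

11:15

1 September 2027 is a Wednesday, so the first Monday is September 6.
1 February 2028 is a Tuesday, so the first Monday is February 7.
September 3, 2027 is outside the daylight-saving period (6 September 2027 – 7 February 2028), so Rastara Zone is on standard time, UTC−06:15.
16:30 Rastara Zone + 6h15m = 22:45 UTC.
1 September 2027 is a Wednesday, so Saturdays fall on 4, 11, 18, 25; the last is September 25.
1 February 2028 is a Tuesday, so the first Sunday is February 6 and the third is February 20.
At the standard offset (UTC+12:30), 22:45 UTC + 12h30m = 11:15 Miral Province standard time (rolling into the next day, 4 September 2027).
The standard-time date in Miral Province, September 4, 2027, does not fall between 25 September 2027 and 20 February 2028, so daylight saving is not in effect and Miral Province is at UTC+12:30.
22:45 UTC + 12h30m = 11:15 Miral Province (rolling into the next day, 4 September 2027).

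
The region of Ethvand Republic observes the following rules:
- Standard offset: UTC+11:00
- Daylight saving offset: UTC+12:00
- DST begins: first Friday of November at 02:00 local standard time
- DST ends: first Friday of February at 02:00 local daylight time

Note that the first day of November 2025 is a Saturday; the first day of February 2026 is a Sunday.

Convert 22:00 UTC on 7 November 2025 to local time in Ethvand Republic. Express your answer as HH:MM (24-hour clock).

10:00

1 November 2025 is a Saturday, so the first Friday is November 7.
1 February 2026 is a Sunday, so the first Friday is February 6.
At the standard offset (UTC+11:00), 22:00 UTC + 11h = 09:00 Ethvand Republic standard time (rolling into the next day, 8 November 2025).
The standard-time date in Ethvand Republic, 8 November 2025, falls between 7 November 2025 and 6 February 2026, so daylight saving is in effect and Ethvand Republic is at UTC+12:00.
22:00 UTC + 12h = 10:00 local (rolling into the next day, 8 November 2025).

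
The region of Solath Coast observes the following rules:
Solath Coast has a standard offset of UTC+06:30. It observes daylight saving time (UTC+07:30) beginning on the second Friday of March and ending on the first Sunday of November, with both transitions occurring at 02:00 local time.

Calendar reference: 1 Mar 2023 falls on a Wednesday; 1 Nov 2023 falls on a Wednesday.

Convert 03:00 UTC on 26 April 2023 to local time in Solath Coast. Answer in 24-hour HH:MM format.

10:30

1 March 2023 is a Wednesday, so the first Friday is March 3 and the second is March 10.
1 November 2023 is a Wednesday, so the first Sunday is November 5.
At the standard offset (UTC+06:30), 03:00 UTC + 6h30m = 09:30 Solath Coast standard time.
Daylight saving runs 10 March – 5 November; the standard-time date in Solath Coast, 26 April 2023, is inside that window, so Solath Coast is at UTC+07:30.
03:00 UTC + 7h30m = 10:30 local.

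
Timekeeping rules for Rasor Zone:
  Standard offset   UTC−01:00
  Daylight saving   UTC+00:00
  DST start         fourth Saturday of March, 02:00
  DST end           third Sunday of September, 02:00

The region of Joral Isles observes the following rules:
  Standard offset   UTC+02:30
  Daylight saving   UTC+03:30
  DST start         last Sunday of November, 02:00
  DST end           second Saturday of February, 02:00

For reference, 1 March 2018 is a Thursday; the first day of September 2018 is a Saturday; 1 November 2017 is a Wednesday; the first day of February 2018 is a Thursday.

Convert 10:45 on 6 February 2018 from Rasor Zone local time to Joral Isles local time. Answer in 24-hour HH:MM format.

1 March 2018 is a Thursday, so the first Saturday is March 3 and the fourth is March 24.
1 September 2018 is a Saturday, so the first Sunday is September 2 and the third is September 16.
6 February 2018 is outside the daylight-saving period (24 March – 16 September), so Rasor Zone is on standard time, UTC−01:00.
10:45 Rasor Zone + 1h = 11:45 UTC.
1 November 2017 is a Wednesday, so Sundays fall on 5, 12, 19, 26; the last is November 26.
1 February 2018 is a Thursday, so the first Saturday is February 3 and the second is February 10.
At the standard offset (UTC+02:30), 11:45 UTC + 2h30m = 14:15 Joral Isles standard time.
The standard-time date in Joral Isles, 6 February 2018, falls between 26 November 2017 and 10 February 2018, so daylight saving is in effect and Joral Isles is at UTC+03:30.
11:45 UTC + 3h30m = 15:15 Joral Isles.

15:15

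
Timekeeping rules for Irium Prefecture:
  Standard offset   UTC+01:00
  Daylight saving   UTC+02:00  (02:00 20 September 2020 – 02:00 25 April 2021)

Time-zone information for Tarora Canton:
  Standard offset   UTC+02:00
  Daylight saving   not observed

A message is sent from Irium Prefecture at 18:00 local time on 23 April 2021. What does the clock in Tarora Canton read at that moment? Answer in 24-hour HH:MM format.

18:00

23 April 2021 falls between 20 September 2020 and 25 April 2021, so daylight saving is in effect and Irium Prefecture is at UTC+02:00.
18:00 Irium Prefecture − 2h = 16:00 UTC.
Tarora Canton has no daylight saving, so its offset is UTC+02:00 year-round.
16:00 UTC + 2h = 18:00 Tarora Canton.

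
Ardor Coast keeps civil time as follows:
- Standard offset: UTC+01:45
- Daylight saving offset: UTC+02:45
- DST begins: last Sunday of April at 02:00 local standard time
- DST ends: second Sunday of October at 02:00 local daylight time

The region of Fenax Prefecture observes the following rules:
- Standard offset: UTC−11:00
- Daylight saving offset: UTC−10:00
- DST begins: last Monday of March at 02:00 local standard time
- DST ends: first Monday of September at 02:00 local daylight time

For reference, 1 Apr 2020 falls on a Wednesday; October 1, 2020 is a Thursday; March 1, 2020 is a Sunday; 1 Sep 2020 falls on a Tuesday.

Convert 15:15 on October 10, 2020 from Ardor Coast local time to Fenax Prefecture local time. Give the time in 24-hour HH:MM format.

01:30

1 April 2020 is a Wednesday, so Sundays fall on 5, 12, 19, 26; the last is April 26.
1 October 2020 is a Thursday, so the first Sunday is October 4 and the second is October 11.
October 10, 2020 falls between 26 April and 11 October, so daylight saving is in effect and Ardor Coast is at UTC+02:45.
15:15 Ardor Coast − 2h45m = 12:30 UTC.
1 March 2020 is a Sunday, so Mondays fall on 2, 9, 16, 23, 30; the last is March 30.
1 September 2020 is a Tuesday, so the first Monday is September 7.
At the standard offset (UTC−11:00), 12:30 UTC − 11h = 01:30 Fenax Prefecture standard time.
Daylight saving runs 30 March – 7 September; the standard-time date in Fenax Prefecture, October 10, 2020, is outside that window, so Fenax Prefecture is on standard time at UTC−11:00.
12:30 UTC − 11h = 01:30 Fenax Prefecture.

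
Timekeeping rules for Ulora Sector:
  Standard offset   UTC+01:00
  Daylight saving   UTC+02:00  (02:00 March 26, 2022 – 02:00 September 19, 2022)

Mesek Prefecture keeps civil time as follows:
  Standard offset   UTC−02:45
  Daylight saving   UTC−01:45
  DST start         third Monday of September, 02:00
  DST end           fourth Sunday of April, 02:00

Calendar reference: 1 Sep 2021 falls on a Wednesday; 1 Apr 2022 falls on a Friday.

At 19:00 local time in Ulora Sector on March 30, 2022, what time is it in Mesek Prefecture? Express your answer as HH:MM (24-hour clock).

15:15

Daylight saving runs 26 March – 19 September; March 30, 2022 is inside that window, so Ulora Sector is at UTC+02:00.
19:00 Ulora Sector − 2h = 17:00 UTC.
1 September 2021 is a Wednesday, so the first Monday is September 6 and the third is September 20.
1 April 2022 is a Friday, so the first Sunday is April 3 and the fourth is April 24.
At the standard offset (UTC−02:45), 17:00 UTC − 2h45m = 14:15 Mesek Prefecture standard time.
The standard-time date in Mesek Prefecture, March 30, 2022, falls between 20 September 2021 and 24 April 2022, so daylight saving is in effect and Mesek Prefecture is at UTC−01:45.
17:00 UTC − 1h45m = 15:15 Mesek Prefecture.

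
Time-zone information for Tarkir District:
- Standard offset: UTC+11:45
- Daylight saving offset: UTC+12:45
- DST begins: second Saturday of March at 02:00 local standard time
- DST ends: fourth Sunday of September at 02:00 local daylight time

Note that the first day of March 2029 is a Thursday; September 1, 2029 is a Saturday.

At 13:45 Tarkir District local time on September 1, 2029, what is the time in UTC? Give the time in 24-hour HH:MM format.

1 March 2029 is a Thursday, so the first Saturday is March 3 and the second is March 10.
1 September 2029 is a Saturday, so the first Sunday is September 2 and the fourth is September 23.
Daylight saving runs 10 March – 23 September; September 1, 2029 is inside that window, so Tarkir District is at UTC+12:45.
13:45 local − 12h45m = 01:00 UTC.

01:00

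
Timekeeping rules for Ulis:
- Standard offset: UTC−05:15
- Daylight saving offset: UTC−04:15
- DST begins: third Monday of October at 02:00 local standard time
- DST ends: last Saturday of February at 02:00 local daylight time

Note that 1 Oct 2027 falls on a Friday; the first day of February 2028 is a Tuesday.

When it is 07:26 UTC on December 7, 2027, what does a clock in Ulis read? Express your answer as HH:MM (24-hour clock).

03:11

1 October 2027 is a Friday, so the first Monday is October 4 and the third is October 18.
1 February 2028 is a Tuesday, so Saturdays fall on 5, 12, 19, 26; the last is February 26.
At the standard offset (UTC−05:15), 07:26 UTC − 5h15m = 02:11 Ulis standard time.
The standard-time date in Ulis, December 7, 2027, lies within the daylight-saving period (18 October 2027 – 26 February 2028), so Ulis is on daylight time, UTC−04:15.
07:26 UTC − 4h15m = 03:11 local.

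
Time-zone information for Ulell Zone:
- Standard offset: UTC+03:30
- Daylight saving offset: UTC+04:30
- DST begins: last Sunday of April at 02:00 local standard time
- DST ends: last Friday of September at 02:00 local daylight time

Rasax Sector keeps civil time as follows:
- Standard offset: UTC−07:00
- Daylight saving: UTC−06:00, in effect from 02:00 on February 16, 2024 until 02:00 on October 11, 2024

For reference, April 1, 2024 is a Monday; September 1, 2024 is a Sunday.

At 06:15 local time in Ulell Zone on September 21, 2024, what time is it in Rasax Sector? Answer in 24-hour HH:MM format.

1 April 2024 is a Monday, so Sundays fall on 7, 14, 21, 28; the last is April 28.
1 September 2024 is a Sunday, so Fridays fall on 6, 13, 20, 27; the last is September 27.
September 21, 2024 falls between 28 April and 27 September, so daylight saving is in effect and Ulell Zone is at UTC+04:30.
06:15 Ulell Zone − 4h30m = 01:45 UTC.
At the standard offset (UTC−07:00), 01:45 UTC − 7h = 18:45 Rasax Sector standard time (rolling into the previous day, 20 September 2024).
Daylight saving runs 16 February – 11 October; the standard-time date in Rasax Sector, September 20, 2024, is inside that window, so Rasax Sector is at UTC−06:00.
01:45 UTC − 6h = 19:45 Rasax Sector (rolling into the previous day, 20 September 2024).

19:45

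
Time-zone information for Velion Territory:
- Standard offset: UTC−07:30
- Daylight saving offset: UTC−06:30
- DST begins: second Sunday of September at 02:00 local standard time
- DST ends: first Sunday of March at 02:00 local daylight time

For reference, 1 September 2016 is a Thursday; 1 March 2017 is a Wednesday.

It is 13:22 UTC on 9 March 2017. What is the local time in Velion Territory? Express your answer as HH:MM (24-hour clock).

05:52

1 September 2016 is a Thursday, so the first Sunday is September 4 and the second is September 11.
1 March 2017 is a Wednesday, so the first Sunday is March 5.
At the standard offset (UTC−07:30), 13:22 UTC − 7h30m = 05:52 Velion Territory standard time.
Daylight saving runs 11 September 2016 – 5 March 2017; the standard-time date in Velion Territory, 9 March 2017, is outside that window, so Velion Territory is on standard time at UTC−07:30.
13:22 UTC − 7h30m = 05:52 local.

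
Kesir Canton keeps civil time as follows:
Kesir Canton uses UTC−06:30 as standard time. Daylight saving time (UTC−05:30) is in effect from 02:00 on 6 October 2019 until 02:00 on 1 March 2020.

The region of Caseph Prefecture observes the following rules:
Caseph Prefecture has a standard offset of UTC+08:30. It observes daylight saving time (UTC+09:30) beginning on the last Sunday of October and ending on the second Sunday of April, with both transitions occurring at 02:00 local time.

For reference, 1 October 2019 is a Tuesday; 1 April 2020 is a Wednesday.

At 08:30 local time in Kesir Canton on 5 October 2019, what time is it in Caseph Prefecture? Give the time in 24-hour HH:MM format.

5 October 2019 does not fall between 6 October 2019 and 1 March 2020, so daylight saving is not in effect and Kesir Canton is at UTC−06:30.
08:30 Kesir Canton + 6h30m = 15:00 UTC.
1 October 2019 is a Tuesday, so Sundays fall on 6, 13, 20, 27; the last is October 27.
1 April 2020 is a Wednesday, so the first Sunday is April 5 and the second is April 12.
At the standard offset (UTC+08:30), 15:00 UTC + 8h30m = 23:30 Caseph Prefecture standard time.
The standard-time date in Caseph Prefecture, 5 October 2019, is outside the daylight-saving period (27 October 2019 – 12 April 2020), so Caseph Prefecture is on standard time, UTC+08:30.
15:00 UTC + 8h30m = 23:30 Caseph Prefecture.

23:30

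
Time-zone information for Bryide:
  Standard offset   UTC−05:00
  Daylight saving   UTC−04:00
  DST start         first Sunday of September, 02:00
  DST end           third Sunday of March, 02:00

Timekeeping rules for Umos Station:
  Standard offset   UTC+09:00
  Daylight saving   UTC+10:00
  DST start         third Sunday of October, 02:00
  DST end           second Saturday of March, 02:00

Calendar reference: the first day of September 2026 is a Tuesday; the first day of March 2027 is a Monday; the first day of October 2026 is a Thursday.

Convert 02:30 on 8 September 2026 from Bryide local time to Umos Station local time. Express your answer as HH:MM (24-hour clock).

15:30

1 September 2026 is a Tuesday, so the first Sunday is September 6.
1 March 2027 is a Monday, so the first Sunday is March 7 and the third is March 21.
8 September 2026 lies within the daylight-saving period (6 September 2026 – 21 March 2027), so Bryide is on daylight time, UTC−04:00.
02:30 Bryide + 4h = 06:30 UTC.
1 October 2026 is a Thursday, so the first Sunday is October 4 and the third is October 18.
1 March 2027 is a Monday, so the first Saturday is March 6 and the second is March 13.
At the standard offset (UTC+09:00), 06:30 UTC + 9h = 15:30 Umos Station standard time.
Daylight saving runs 18 October 2026 – 13 March 2027; the standard-time date in Umos Station, 8 September 2026, is outside that window, so Umos Station is on standard time at UTC+09:00.
06:30 UTC + 9h = 15:30 Umos Station.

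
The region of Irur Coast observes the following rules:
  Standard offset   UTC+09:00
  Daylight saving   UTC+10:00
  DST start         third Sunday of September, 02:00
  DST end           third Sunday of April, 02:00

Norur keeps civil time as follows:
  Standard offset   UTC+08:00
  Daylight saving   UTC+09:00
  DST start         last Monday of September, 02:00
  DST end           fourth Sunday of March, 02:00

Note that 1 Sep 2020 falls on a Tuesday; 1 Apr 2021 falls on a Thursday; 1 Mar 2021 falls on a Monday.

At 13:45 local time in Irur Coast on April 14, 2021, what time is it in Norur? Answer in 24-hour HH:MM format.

11:45

1 September 2020 is a Tuesday, so the first Sunday is September 6 and the third is September 20.
1 April 2021 is a Thursday, so the first Sunday is April 4 and the third is April 18.
April 14, 2021 lies within the daylight-saving period (20 September 2020 – 18 April 2021), so Irur Coast is on daylight time, UTC+10:00.
13:45 Irur Coast − 10h = 03:45 UTC.
1 September 2020 is a Tuesday, so Mondays fall on 7, 14, 21, 28; the last is September 28.
1 March 2021 is a Monday, so the first Sunday is March 7 and the fourth is March 28.
At the standard offset (UTC+08:00), 03:45 UTC + 8h = 11:45 Norur standard time.
The standard-time date in Norur, April 14, 2021, is outside the daylight-saving period (28 September 2020 – 28 March 2021), so Norur is on standard time, UTC+08:00.
03:45 UTC + 8h = 11:45 Norur.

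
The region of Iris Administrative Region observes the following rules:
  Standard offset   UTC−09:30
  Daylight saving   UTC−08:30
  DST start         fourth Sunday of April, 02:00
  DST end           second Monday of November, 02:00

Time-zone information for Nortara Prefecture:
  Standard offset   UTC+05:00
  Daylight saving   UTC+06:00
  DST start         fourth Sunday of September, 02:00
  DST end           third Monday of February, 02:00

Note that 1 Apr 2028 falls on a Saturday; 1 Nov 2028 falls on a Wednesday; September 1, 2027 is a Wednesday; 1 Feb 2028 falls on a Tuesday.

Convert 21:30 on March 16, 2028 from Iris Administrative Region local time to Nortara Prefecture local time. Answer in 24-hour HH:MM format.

1 April 2028 is a Saturday, so the first Sunday is April 2 and the fourth is April 23.
1 November 2028 is a Wednesday, so the first Monday is November 6 and the second is November 13.
March 16, 2028 does not fall between 23 April and 13 November, so daylight saving is not in effect and Iris Administrative Region is at UTC−09:30.
21:30 Iris Administrative Region + 9h30m = 07:00 UTC (rolling into the next day, 17 March 2028).
1 September 2027 is a Wednesday, so the first Sunday is September 5 and the fourth is September 26.
1 February 2028 is a Tuesday, so the first Monday is February 7 and the third is February 21.
At the standard offset (UTC+05:00), 07:00 UTC + 5h = 12:00 Nortara Prefecture standard time.
The standard-time date in Nortara Prefecture, March 17, 2028, does not fall between 26 September 2027 and 21 February 2028, so daylight saving is not in effect and Nortara Prefecture is at UTC+05:00.
07:00 UTC + 5h = 12:00 Nortara Prefecture.

12:00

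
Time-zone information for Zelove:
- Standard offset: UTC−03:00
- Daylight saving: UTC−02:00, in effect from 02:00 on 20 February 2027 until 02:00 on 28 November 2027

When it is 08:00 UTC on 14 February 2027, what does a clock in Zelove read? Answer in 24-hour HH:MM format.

At the standard offset (UTC−03:00), 08:00 UTC − 3h = 05:00 Zelove standard time.
The standard-time date in Zelove, 14 February 2027, is outside the daylight-saving period (20 February – 28 November), so Zelove is on standard time, UTC−03:00.
08:00 UTC − 3h = 05:00 local.

05:00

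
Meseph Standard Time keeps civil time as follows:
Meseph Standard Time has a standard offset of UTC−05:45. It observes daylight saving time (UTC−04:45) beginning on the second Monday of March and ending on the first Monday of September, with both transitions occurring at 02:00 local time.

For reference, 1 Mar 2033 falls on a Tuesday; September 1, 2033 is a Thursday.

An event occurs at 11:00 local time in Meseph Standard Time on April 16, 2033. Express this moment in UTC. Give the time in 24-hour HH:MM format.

1 March 2033 is a Tuesday, so the first Monday is March 7 and the second is March 14.
1 September 2033 is a Thursday, so the first Monday is September 5.
April 16, 2033 falls between 14 March and 5 September, so daylight saving is in effect and Meseph Standard Time is at UTC−04:45.
11:00 local + 4h45m = 15:45 UTC.

15:45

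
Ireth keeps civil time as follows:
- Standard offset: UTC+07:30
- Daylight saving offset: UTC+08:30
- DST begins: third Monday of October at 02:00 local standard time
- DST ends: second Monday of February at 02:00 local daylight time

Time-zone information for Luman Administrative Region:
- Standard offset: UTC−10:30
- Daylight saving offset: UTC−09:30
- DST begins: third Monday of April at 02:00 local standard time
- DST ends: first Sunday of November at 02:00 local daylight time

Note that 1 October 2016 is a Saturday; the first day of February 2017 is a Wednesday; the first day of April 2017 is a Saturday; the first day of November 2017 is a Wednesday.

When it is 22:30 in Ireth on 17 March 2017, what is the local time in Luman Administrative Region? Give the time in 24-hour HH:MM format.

1 October 2016 is a Saturday, so the first Monday is October 3 and the third is October 17.
1 February 2017 is a Wednesday, so the first Monday is February 6 and the second is February 13.
17 March 2017 is outside the daylight-saving period (17 October 2016 – 13 February 2017), so Ireth is on standard time, UTC+07:30.
22:30 Ireth − 7h30m = 15:00 UTC.
1 April 2017 is a Saturday, so the first Monday is April 3 and the third is April 17.
1 November 2017 is a Wednesday, so the first Sunday is November 5.
At the standard offset (UTC−10:30), 15:00 UTC − 10h30m = 04:30 Luman Administrative Region standard time.
The standard-time date in Luman Administrative Region, 17 March 2017, does not fall between 17 April and 5 November, so daylight saving is not in effect and Luman Administrative Region is at UTC−10:30.
15:00 UTC − 10h30m = 04:30 Luman Administrative Region.

04:30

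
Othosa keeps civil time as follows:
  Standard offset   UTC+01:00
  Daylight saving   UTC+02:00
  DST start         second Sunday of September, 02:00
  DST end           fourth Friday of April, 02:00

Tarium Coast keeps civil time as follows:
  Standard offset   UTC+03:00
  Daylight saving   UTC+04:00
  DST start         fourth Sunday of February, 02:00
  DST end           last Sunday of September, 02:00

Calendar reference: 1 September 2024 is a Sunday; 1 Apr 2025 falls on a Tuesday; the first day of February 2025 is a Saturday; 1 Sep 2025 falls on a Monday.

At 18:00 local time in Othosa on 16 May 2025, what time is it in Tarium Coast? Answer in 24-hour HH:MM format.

21:00

1 September 2024 is a Sunday, so the first Sunday is September 1 and the second is September 8.
1 April 2025 is a Tuesday, so the first Friday is April 4 and the fourth is April 25.
16 May 2025 does not fall between 8 September 2024 and 25 April 2025, so daylight saving is not in effect and Othosa is at UTC+01:00.
18:00 Othosa − 1h = 17:00 UTC.
1 February 2025 is a Saturday, so the first Sunday is February 2 and the fourth is February 23.
1 September 2025 is a Monday, so Sundays fall on 7, 14, 21, 28; the last is September 28.
At the standard offset (UTC+03:00), 17:00 UTC + 3h = 20:00 Tarium Coast standard time.
The standard-time date in Tarium Coast, 16 May 2025, falls between 23 February and 28 September, so daylight saving is in effect and Tarium Coast is at UTC+04:00.
17:00 UTC + 4h = 21:00 Tarium Coast.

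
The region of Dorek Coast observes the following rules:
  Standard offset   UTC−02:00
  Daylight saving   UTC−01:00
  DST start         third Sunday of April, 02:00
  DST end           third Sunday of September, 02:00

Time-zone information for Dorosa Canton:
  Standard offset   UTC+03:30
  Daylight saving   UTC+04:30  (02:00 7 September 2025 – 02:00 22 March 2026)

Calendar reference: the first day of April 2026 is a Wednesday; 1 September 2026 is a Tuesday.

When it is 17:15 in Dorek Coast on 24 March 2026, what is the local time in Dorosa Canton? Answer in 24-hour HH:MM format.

22:45

1 April 2026 is a Wednesday, so the first Sunday is April 5 and the third is April 19.
1 September 2026 is a Tuesday, so the first Sunday is September 6 and the third is September 20.
Daylight saving runs 19 April – 20 September; 24 March 2026 is outside that window, so Dorek Coast is on standard time at UTC−02:00.
17:15 Dorek Coast + 2h = 19:15 UTC.
At the standard offset (UTC+03:30), 19:15 UTC + 3h30m = 22:45 Dorosa Canton standard time.
The standard-time date in Dorosa Canton, 24 March 2026, is outside the daylight-saving period (7 September 2025 – 22 March 2026), so Dorosa Canton is on standard time, UTC+03:30.
19:15 UTC + 3h30m = 22:45 Dorosa Canton.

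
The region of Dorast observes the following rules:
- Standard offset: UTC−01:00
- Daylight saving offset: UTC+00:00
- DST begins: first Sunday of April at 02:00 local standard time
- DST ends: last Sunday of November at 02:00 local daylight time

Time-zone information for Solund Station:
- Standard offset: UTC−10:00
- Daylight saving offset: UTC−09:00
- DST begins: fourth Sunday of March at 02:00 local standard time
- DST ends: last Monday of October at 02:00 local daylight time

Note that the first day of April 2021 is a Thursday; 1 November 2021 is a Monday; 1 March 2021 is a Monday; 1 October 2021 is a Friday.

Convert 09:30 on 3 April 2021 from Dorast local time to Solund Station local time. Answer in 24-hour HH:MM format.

1 April 2021 is a Thursday, so the first Sunday is April 4.
1 November 2021 is a Monday, so Sundays fall on 7, 14, 21, 28; the last is November 28.
Daylight saving runs 4 April – 28 November; 3 April 2021 is outside that window, so Dorast is on standard time at UTC−01:00.
09:30 Dorast + 1h = 10:30 UTC.
1 March 2021 is a Monday, so the first Sunday is March 7 and the fourth is March 28.
1 October 2021 is a Friday, so Mondays fall on 4, 11, 18, 25; the last is October 25.
At the standard offset (UTC−10:00), 10:30 UTC − 10h = 00:30 Solund Station standard time.
The standard-time date in Solund Station, 3 April 2021, lies within the daylight-saving period (28 March – 25 October), so Solund Station is on daylight time, UTC−09:00.
10:30 UTC − 9h = 01:30 Solund Station.

01:30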